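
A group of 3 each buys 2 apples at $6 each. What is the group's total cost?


Cost per person:
2 x $6 = $12
Group total:
3 x $12 = $36

$36


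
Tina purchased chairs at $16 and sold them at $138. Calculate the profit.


Selling price = $138
Cost price = $16
Profit = selling price - cost price:
Profit = $138 - $16 = $122

$122


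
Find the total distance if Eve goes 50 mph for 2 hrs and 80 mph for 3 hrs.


Leg 1 distance:
50 x 2 = 100 miles
Leg 2 distance:
80 x 3 = 240 miles
Total distance:
100 + 240 = 340 miles

340 miles


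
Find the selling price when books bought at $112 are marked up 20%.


Calculate the markup amount:
20% of $112 = $22.40
Add to cost:
$112 + $22.40 = $134.40

$134.40


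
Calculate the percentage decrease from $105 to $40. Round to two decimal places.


Find the absolute change:
|40 - 105| = 65
Divide by original and multiply by 100:
65 / 105 x 100 = 61.9047...% ≈ 61.9%

61.9%


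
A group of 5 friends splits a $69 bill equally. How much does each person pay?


Total bill: $69
Number of people: 5
Each pays: $69 / 5 = $13.80

$13.80


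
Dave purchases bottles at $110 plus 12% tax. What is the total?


Calculate the tax:
12% of $110 = $13.20
Add tax to price:
$110 + $13.20 = $123.20

$123.20


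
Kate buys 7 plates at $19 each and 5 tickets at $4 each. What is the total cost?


Cost of plates:
7 x $19 = $133
Cost of tickets:
5 x $4 = $20
Add both:
$133 + $20 = $153

$153


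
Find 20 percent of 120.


Convert percentage to decimal:
20% = 0.2
Multiply:
120 x 0.2 = 24

24


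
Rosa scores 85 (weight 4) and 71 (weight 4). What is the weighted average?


Weighted sum:
4 x 85 + 4 x 71 = 624
Total weight:
4 + 4 = 8
Weighted average:
624 / 8 = 78

78


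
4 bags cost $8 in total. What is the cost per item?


Total cost: $8
Number of items: 4
Unit price: $8 / 4 = $2

$2


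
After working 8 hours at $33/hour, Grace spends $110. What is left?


Calculate earnings:
8 x $33 = $264
Subtract spending:
$264 - $110 = $154

$154


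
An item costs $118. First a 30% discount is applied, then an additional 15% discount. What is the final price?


First discount:
30% of $118 = $35.40
Price after first discount:
$118 - $35.40 = $82.60
Second discount:
15% of $82.60 = $12.39
Final price:
$82.60 - $12.39 = $70.21

$70.21


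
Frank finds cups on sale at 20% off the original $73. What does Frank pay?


Calculate the discount amount:
20% of $73 = $14.60
Subtract from original:
$73 - $14.60 = $58.40

$58.40


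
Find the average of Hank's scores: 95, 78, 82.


Add the scores:
95 + 78 + 82 = 255
Divide by the number of tests:
255 / 3 = 85

85


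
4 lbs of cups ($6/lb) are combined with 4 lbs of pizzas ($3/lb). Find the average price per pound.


Cost of cups:
4 x $6 = $24
Cost of pizzas:
4 x $3 = $12
Total cost: $24 + $12 = $36
Total weight: 8 lbs
Average: $36 / 8 = $4.50/lb

$4.50/lb


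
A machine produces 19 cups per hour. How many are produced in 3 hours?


Production rate: 19 cups per hour
Time: 3 hours
Total: 19 x 3 = 57 cups

57 cups


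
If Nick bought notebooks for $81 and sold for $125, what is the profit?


Selling price = $125
Cost price = $81
Profit = selling price - cost price:
Profit = $125 - $81 = $44

$44


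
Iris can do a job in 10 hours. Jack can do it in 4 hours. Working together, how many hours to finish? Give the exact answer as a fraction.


Iris's rate: 1/10 of the job per hour
Jack's rate: 1/4 of the job per hour
Combined rate: 1/10 + 1/4 = 7/20 per hour
Time = 1 / (7/20) = 20/7 hours (≈ 2.86 hours)

20/7 hours


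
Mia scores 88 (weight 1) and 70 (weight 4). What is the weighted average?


Weighted sum:
1 x 88 + 4 x 70 = 368
Total weight:
1 + 4 = 5
Weighted average:
368 / 5 = 73.6

73.6


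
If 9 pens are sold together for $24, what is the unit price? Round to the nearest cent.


Total cost: $24
Number of items: 9
Unit price: $24 / 9 = $2.6666... ≈ $2.67

$2.67


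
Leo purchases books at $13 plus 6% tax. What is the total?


Calculate the tax:
6% of $13 = $0.78
Add tax to price:
$13 + $0.78 = $13.78

$13.78


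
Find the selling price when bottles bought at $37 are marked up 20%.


Calculate the markup amount:
20% of $37 = $7.40
Add to cost:
$37 + $7.40 = $44.40

$44.40


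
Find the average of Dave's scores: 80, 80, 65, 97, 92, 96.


Add the scores:
80 + 80 + 65 + 97 + 92 + 96 = 510
Divide by the number of tests:
510 / 6 = 85

85


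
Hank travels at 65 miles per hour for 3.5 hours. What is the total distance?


Use the formula: distance = speed x time
Speed = 65 mph, Time = 3.5 hours
65 x 3.5 = 227.5 miles

227.5 miles


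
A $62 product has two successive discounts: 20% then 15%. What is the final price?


First discount:
20% of $62 = $12.40
Price after first discount:
$62 - $12.40 = $49.60
Second discount:
15% of $49.60 = $7.44
Final price:
$49.60 - $7.44 = $42.16

$42.16


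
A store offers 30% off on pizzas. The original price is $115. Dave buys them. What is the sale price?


Calculate the discount amount:
30% of $115 = $34.50
Subtract from original:
$115 - $34.50 = $80.50

$80.50


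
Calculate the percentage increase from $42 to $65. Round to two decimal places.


Find the absolute change:
|65 - 42| = 23
Divide by original and multiply by 100:
23 / 42 x 100 = 54.7619...% ≈ 54.76%

54.76%


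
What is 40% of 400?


Convert percentage to decimal:
40% = 0.4
Multiply:
400 x 0.4 = 160

160


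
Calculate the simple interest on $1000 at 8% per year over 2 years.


Use the formula I = P x R x T / 100
P x R x T = 1000 x 8 x 2 = 16000
I = 16000 / 100 = $160

$160


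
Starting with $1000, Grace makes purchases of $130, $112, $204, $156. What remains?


Add up expenses:
$130 + $112 + $204 + $156 = $602
Subtract from budget:
$1000 - $602 = $398

$398


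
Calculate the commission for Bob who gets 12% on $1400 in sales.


Convert rate to decimal:
12% = 0.12
Multiply by sales:
$1400 x 0.12 = $168

$168


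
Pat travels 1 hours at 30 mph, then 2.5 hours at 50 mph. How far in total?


Leg 1 distance:
30 x 1 = 30 miles
Leg 2 distance:
50 x 2.5 = 125 miles
Total distance:
30 + 125 = 155 miles

155 miles


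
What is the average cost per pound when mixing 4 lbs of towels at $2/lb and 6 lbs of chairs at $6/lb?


Cost of towels:
4 x $2 = $8
Cost of chairs:
6 x $6 = $36
Total cost: $8 + $36 = $44
Total weight: 10 lbs
Average: $44 / 10 = $4.40/lb

$4.40/lb


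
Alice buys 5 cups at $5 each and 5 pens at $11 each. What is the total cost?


Cost of cups:
5 x $5 = $25
Cost of pens:
5 x $11 = $55
Add both:
$25 + $55 = $80

$80


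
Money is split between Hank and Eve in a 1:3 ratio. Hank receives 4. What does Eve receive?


Find the multiplier:
4 / 1 = 4
Apply to Eve's share:
3 x 4 = 12

12


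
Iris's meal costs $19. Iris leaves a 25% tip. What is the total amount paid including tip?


Calculate the tip:
25% of $19 = $4.75
Add tip to meal cost:
$19 + $4.75 = $23.75

$23.75


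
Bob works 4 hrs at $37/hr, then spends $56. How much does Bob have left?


Calculate earnings:
4 x $37 = $148
Subtract spending:
$148 - $56 = $92

$92


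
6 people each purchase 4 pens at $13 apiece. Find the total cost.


Cost per person:
4 x $13 = $52
Group total:
6 x $52 = $312

$312


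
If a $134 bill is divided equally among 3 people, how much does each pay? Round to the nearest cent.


Total bill: $134
Number of people: 3
Each pays: $134 / 3 = $44.6666... ≈ $44.67

$44.67


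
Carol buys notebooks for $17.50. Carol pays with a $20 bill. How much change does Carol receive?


Start with the amount paid:
$20
Subtract the price:
$20 - $17.50 = $2.50

$2.50


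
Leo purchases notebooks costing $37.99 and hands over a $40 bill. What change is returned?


Start with the amount paid:
$40
Subtract the price:
$40 - $37.99 = $2.01

$2.01


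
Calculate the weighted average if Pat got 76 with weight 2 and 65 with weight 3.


Weighted sum:
2 x 76 + 3 x 65 = 347
Total weight:
2 + 3 = 5
Weighted average:
347 / 5 = 69.4

69.4


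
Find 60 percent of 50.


Convert percentage to decimal:
60% = 0.6
Multiply:
50 x 0.6 = 30

30


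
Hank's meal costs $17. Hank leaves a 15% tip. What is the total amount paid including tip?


Calculate the tip:
15% of $17 = $2.55
Add tip to meal cost:
$17 + $2.55 = $19.55

$19.55


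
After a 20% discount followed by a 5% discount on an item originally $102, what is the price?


First discount:
20% of $102 = $20.40
Price after first discount:
$102 - $20.40 = $81.60
Second discount:
5% of $81.60 = $4.08
Final price:
$81.60 - $4.08 = $77.52

$77.52


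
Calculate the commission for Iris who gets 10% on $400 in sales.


Convert rate to decimal:
10% = 0.1
Multiply by sales:
$400 x 0.1 = $40

$40


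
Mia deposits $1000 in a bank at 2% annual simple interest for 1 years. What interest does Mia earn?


Use the formula I = P x R x T / 100
P x R x T = 1000 x 2 x 1 = 2000
I = 2000 / 100 = $20

$20


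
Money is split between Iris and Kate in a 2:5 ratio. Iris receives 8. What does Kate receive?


Find the multiplier:
8 / 2 = 4
Apply to Kate's share:
5 x 4 = 20

20


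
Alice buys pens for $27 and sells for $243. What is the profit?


Selling price = $243
Cost price = $27
Profit = selling price - cost price:
Profit = $243 - $27 = $216

$216


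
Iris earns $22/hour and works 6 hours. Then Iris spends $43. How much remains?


Calculate earnings:
6 x $22 = $132
Subtract spending:
$132 - $43 = $89

$89


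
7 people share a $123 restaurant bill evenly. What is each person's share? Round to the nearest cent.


Total bill: $123
Number of people: 7
Each pays: $123 / 7 = $17.5714... ≈ $17.57

$17.57


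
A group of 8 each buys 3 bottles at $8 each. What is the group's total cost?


Cost per person:
3 x $8 = $24
Group total:
8 x $24 = $192

$192


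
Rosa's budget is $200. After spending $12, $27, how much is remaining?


Add up expenses:
$12 + $27 = $39
Subtract from budget:
$200 - $39 = $161

$161


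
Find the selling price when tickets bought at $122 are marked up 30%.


Calculate the markup amount:
30% of $122 = $36.60
Add to cost:
$122 + $36.60 = $158.60

$158.60


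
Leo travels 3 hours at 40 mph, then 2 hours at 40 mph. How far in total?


Leg 1 distance:
40 x 3 = 120 miles
Leg 2 distance:
40 x 2 = 80 miles
Total distance:
120 + 80 = 200 miles

200 miles


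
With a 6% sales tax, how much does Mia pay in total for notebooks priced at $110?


Calculate the tax:
6% of $110 = $6.60
Add tax to price:
$110 + $6.60 = $116.60

$116.60


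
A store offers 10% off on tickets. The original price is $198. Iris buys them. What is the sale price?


Calculate the discount amount:
10% of $198 = $19.80
Subtract from original:
$198 - $19.80 = $178.20

$178.20


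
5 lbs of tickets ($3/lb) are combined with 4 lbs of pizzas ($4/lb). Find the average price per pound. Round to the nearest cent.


Cost of tickets:
5 x $3 = $15
Cost of pizzas:
4 x $4 = $16
Total cost: $15 + $16 = $31
Total weight: 9 lbs
Average: $31 / 9 = $3.4444... ≈ $3.44/lb

$3.44/lb


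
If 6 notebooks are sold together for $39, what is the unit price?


Total cost: $39
Number of items: 6
Unit price: $39 / 6 = $6.50

$6.50


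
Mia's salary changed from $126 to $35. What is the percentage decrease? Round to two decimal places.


Find the absolute change:
|35 - 126| = 91
Divide by original and multiply by 100:
91 / 126 x 100 = 72.2222...% ≈ 72.22%

72.22%


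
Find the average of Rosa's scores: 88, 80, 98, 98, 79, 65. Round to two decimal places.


Add the scores:
88 + 80 + 98 + 98 + 79 + 65 = 508
Divide by the number of tests:
508 / 6 = 84.6666... ≈ 84.67

84.67


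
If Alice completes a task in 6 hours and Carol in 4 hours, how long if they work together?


Alice's rate: 1/6 of the job per hour
Carol's rate: 1/4 of the job per hour
Combined rate: 1/6 + 1/4 = 5/12 per hour
Time = 1 / (5/12) = 12/5 = 2.4 hours

2.4 hours


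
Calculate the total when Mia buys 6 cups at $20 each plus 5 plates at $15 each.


Cost of cups:
6 x $20 = $120
Cost of plates:
5 x $15 = $75
Add both:
$120 + $75 = $195

$195


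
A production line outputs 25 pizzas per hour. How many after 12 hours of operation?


Production rate: 25 pizzas per hour
Time: 12 hours
Total: 25 x 12 = 300 pizzas

300 pizzas


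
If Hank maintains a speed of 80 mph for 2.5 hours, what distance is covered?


Use the formula: distance = speed x time
Speed = 80 mph, Time = 2.5 hours
80 x 2.5 = 200 miles

200 miles


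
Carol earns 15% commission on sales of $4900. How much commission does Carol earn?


Convert rate to decimal:
15% = 0.15
Multiply by sales:
$4900 x 0.15 = $735

$735


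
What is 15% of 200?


Convert percentage to decimal:
15% = 0.15
Multiply:
200 x 0.15 = 30

30


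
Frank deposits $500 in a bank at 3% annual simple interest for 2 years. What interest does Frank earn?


Use the formula I = P x R x T / 100
P x R x T = 500 x 3 x 2 = 3000
I = 3000 / 100 = $30

$30


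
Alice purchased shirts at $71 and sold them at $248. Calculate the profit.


Selling price = $248
Cost price = $71
Profit = selling price - cost price:
Profit = $248 - $71 = $177

$177


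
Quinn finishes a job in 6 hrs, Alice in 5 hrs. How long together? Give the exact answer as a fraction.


Quinn's rate: 1/6 of the job per hour
Alice's rate: 1/5 of the job per hour
Combined rate: 1/6 + 1/5 = 11/30 per hour
Time = 1 / (11/30) = 30/11 hours (≈ 2.73 hours)

30/11 hours


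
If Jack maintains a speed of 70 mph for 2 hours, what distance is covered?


Use the formula: distance = speed x time
Speed = 70 mph, Time = 2 hours
70 x 2 = 140 miles

140 miles


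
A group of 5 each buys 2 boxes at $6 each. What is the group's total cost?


Cost per person:
2 x $6 = $12
Group total:
5 x $12 = $60

$60


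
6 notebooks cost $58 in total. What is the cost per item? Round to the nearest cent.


Total cost: $58
Number of items: 6
Unit price: $58 / 6 = $9.6666... ≈ $9.67

$9.67


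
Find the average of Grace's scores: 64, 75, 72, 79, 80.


Add the scores:
64 + 75 + 72 + 79 + 80 = 370
Divide by the number of tests:
370 / 5 = 74

74


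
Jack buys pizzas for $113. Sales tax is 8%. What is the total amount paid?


Calculate the tax:
8% of $113 = $9.04
Add tax to price:
$113 + $9.04 = $122.04

$122.04


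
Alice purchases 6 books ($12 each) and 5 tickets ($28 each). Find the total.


Cost of books:
6 x $12 = $72
Cost of tickets:
5 x $28 = $140
Add both:
$72 + $140 = $212

$212


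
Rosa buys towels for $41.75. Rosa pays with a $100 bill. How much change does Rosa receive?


Start with the amount paid:
$100
Subtract the price:
$100 - $41.75 = $58.25

$58.25


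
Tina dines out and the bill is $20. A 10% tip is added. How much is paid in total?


Calculate the tip:
10% of $20 = $2
Add tip to meal cost:
$20 + $2 = $22

$22


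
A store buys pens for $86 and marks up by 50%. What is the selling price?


Calculate the markup amount:
50% of $86 = $43
Add to cost:
$86 + $43 = $129

$129


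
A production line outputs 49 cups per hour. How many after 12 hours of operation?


Production rate: 49 cups per hour
Time: 12 hours
Total: 49 x 12 = 588 cups

588 cups


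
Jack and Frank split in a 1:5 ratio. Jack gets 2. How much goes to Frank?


Find the multiplier:
2 / 1 = 2
Apply to Frank's share:
5 x 2 = 10

10


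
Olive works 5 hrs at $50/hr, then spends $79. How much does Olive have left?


Calculate earnings:
5 x $50 = $250
Subtract spending:
$250 - $79 = $171

$171


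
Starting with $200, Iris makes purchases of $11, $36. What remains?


Add up expenses:
$11 + $36 = $47
Subtract from budget:
$200 - $47 = $153

$153


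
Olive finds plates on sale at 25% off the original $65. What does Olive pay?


Calculate the discount amount:
25% of $65 = $16.25
Subtract from original:
$65 - $16.25 = $48.75

$48.75


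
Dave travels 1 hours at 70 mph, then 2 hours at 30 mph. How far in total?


Leg 1 distance:
70 x 1 = 70 miles
Leg 2 distance:
30 x 2 = 60 miles
Total distance:
70 + 60 = 130 miles

130 miles


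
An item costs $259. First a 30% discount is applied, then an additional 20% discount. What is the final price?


First discount:
30% of $259 = $77.70
Price after first discount:
$259 - $77.70 = $181.30
Second discount:
20% of $181.30 = $36.26
Final price:
$181.30 - $36.26 = $145.04

$145.04


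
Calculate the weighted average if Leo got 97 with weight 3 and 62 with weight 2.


Weighted sum:
3 x 97 + 2 x 62 = 415
Total weight:
3 + 2 = 5
Weighted average:
415 / 5 = 83

83


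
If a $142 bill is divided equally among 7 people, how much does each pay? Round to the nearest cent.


Total bill: $142
Number of people: 7
Each pays: $142 / 7 = $20.2857... ≈ $20.29

$20.29


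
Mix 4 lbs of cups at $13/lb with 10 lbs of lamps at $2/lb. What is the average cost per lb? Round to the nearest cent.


Cost of cups:
4 x $13 = $52
Cost of lamps:
10 x $2 = $20
Total cost: $52 + $20 = $72
Total weight: 14 lbs
Average: $72 / 14 = $5.1428... ≈ $5.14/lb

$5.14/lb


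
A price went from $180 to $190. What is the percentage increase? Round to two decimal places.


Find the absolute change:
|190 - 180| = 10
Divide by original and multiply by 100:
10 / 180 x 100 = 5.5555...% ≈ 5.56%

5.56%


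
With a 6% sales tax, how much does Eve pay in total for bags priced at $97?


Calculate the tax:
6% of $97 = $5.82
Add tax to price:
$97 + $5.82 = $102.82

$102.82


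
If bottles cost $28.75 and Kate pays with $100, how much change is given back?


Start with the amount paid:
$100
Subtract the price:
$100 - $28.75 = $71.25

$71.25


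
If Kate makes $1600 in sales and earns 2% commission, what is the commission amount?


Convert rate to decimal:
2% = 0.02
Multiply by sales:
$1600 x 0.02 = $32

$32


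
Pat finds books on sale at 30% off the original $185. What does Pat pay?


Calculate the discount amount:
30% of $185 = $55.50
Subtract from original:
$185 - $55.50 = $129.50

$129.50


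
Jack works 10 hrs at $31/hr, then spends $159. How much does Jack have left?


Calculate earnings:
10 x $31 = $310
Subtract spending:
$310 - $159 = $151

$151


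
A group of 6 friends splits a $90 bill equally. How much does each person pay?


Total bill: $90
Number of people: 6
Each pays: $90 / 6 = $15

$15


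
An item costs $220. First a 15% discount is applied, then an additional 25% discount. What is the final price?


First discount:
15% of $220 = $33
Price after first discount:
$220 - $33 = $187
Second discount:
25% of $187 = $46.75
Final price:
$187 - $46.75 = $140.25

$140.25


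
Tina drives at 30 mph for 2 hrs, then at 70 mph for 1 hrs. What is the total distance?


Leg 1 distance:
30 x 2 = 60 miles
Leg 2 distance:
70 x 1 = 70 miles
Total distance:
60 + 70 = 130 miles

130 miles


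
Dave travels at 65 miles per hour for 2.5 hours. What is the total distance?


Use the formula: distance = speed x time
Speed = 65 mph, Time = 2.5 hours
65 x 2.5 = 162.5 miles

162.5 miles


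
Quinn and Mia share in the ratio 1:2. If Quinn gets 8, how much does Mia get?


Find the multiplier:
8 / 1 = 8
Apply to Mia's share:
2 x 8 = 16

16


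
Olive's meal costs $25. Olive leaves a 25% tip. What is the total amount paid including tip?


Calculate the tip:
25% of $25 = $6.25
Add tip to meal cost:
$25 + $6.25 = $31.25

$31.25


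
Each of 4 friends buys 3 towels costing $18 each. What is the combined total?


Cost per person:
3 x $18 = $54
Group total:
4 x $54 = $216

$216


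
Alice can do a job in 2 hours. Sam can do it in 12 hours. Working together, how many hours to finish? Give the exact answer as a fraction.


Alice's rate: 1/2 of the job per hour
Sam's rate: 1/12 of the job per hour
Combined rate: 1/2 + 1/12 = 7/12 per hour
Time = 1 / (7/12) = 12/7 hours (≈ 1.71 hours)

12/7 hours


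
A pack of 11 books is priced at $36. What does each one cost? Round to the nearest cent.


Total cost: $36
Number of items: 11
Unit price: $36 / 11 = $3.2727... ≈ $3.27

$3.27


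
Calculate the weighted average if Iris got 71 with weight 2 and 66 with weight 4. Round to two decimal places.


Weighted sum:
2 x 71 + 4 x 66 = 406
Total weight:
2 + 4 = 6
Weighted average:
406 / 6 = 67.6666... ≈ 67.67

67.67


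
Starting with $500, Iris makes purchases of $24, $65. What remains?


Add up expenses:
$24 + $65 = $89
Subtract from budget:
$500 - $89 = $411

$411


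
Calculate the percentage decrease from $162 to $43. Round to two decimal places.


Find the absolute change:
|43 - 162| = 119
Divide by original and multiply by 100:
119 / 162 x 100 = 73.4567...% ≈ 73.46%

73.46%


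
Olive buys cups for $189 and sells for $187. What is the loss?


Selling price = $187
Cost price = $189
Loss = cost price - selling price:
Loss = $189 - $187 = $2

$2


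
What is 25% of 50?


Convert percentage to decimal:
25% = 0.25
Multiply:
50 x 0.25 = 12.5

12.5


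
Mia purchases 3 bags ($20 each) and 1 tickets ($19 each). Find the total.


Cost of bags:
3 x $20 = $60
Cost of tickets:
1 x $19 = $19
Add both:
$60 + $19 = $79

$79


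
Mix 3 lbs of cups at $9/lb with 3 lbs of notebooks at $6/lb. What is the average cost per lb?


Cost of cups:
3 x $9 = $27
Cost of notebooks:
3 x $6 = $18
Total cost: $27 + $18 = $45
Total weight: 6 lbs
Average: $45 / 6 = $7.50/lb

$7.50/lb


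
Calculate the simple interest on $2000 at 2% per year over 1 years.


Use the formula I = P x R x T / 100
P x R x T = 2000 x 2 x 1 = 4000
I = 4000 / 100 = $40

$40


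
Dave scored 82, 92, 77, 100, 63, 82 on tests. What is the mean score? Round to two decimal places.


Add the scores:
82 + 92 + 77 + 100 + 63 + 82 = 496
Divide by the number of tests:
496 / 6 = 82.6666... ≈ 82.67

82.67


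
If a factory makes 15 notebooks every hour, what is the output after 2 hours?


Production rate: 15 notebooks per hour
Time: 2 hours
Total: 15 x 2 = 30 notebooks

30 notebooks


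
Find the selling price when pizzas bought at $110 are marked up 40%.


Calculate the markup amount:
40% of $110 = $44
Add to cost:
$110 + $44 = $154

$154


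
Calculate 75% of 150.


Convert percentage to decimal:
75% = 0.75
Multiply:
150 x 0.75 = 112.5

112.5


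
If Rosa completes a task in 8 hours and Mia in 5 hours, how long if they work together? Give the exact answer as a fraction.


Rosa's rate: 1/8 of the job per hour
Mia's rate: 1/5 of the job per hour
Combined rate: 1/8 + 1/5 = 13/40 per hour
Time = 1 / (13/40) = 40/13 hours (≈ 3.08 hours)

40/13 hours


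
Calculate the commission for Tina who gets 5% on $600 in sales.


Convert rate to decimal:
5% = 0.05
Multiply by sales:
$600 x 0.05 = $30

$30


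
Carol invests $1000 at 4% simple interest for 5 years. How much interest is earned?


Use the formula I = P x R x T / 100
P x R x T = 1000 x 4 x 5 = 20000
I = 20000 / 100 = $200

$200


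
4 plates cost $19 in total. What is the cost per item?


Total cost: $19
Number of items: 4
Unit price: $19 / 4 = $4.75

$4.75


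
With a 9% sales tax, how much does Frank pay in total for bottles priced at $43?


Calculate the tax:
9% of $43 = $3.87
Add tax to price:
$43 + $3.87 = $46.87

$46.87


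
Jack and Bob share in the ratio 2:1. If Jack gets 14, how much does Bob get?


Find the multiplier:
14 / 2 = 7
Apply to Bob's share:
1 x 7 = 7

7


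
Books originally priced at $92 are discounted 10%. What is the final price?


Calculate the discount amount:
10% of $92 = $9.20
Subtract from original:
$92 - $9.20 = $82.80

$82.80


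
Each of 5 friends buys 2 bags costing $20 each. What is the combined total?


Cost per person:
2 x $20 = $40
Group total:
5 x $40 = $200

$200


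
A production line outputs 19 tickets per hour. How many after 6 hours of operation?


Production rate: 19 tickets per hour
Time: 6 hours
Total: 19 x 6 = 114 tickets

114 tickets


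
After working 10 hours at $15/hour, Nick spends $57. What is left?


Calculate earnings:
10 x $15 = $150
Subtract spending:
$150 - $57 = $93

$93


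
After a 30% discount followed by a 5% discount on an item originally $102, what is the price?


First discount:
30% of $102 = $30.60
Price after first discount:
$102 - $30.60 = $71.40
Second discount:
5% of $71.40 = $3.57
Final price:
$71.40 - $3.57 = $67.83

$67.83


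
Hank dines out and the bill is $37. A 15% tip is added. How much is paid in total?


Calculate the tip:
15% of $37 = $5.55
Add tip to meal cost:
$37 + $5.55 = $42.55

$42.55


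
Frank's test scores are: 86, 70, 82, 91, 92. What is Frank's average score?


Add the scores:
86 + 70 + 82 + 91 + 92 = 421
Divide by the number of tests:
421 / 5 = 84.2

84.2


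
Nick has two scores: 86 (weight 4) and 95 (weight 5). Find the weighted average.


Weighted sum:
4 x 86 + 5 x 95 = 819
Total weight:
4 + 5 = 9
Weighted average:
819 / 9 = 91

91


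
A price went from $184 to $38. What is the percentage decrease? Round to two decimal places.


Find the absolute change:
|38 - 184| = 146
Divide by original and multiply by 100:
146 / 184 x 100 = 79.3478...% ≈ 79.35%

79.35%


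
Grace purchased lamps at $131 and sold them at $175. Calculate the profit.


Selling price = $175
Cost price = $131
Profit = selling price - cost price:
Profit = $175 - $131 = $44

$44


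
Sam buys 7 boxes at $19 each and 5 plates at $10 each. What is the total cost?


Cost of boxes:
7 x $19 = $133
Cost of plates:
5 x $10 = $50
Add both:
$133 + $50 = $183

$183


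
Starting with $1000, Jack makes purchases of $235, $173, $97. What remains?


Add up expenses:
$235 + $173 + $97 = $505
Subtract from budget:
$1000 - $505 = $495

$495


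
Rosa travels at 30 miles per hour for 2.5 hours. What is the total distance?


Use the formula: distance = speed x time
Speed = 30 mph, Time = 2.5 hours
30 x 2.5 = 75 miles

75 miles


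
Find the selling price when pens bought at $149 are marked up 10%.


Calculate the markup amount:
10% of $149 = $14.90
Add to cost:
$149 + $14.90 = $163.90

$163.90


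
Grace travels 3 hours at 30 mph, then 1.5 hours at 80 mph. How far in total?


Leg 1 distance:
30 x 3 = 90 miles
Leg 2 distance:
80 x 1.5 = 120 miles
Total distance:
90 + 120 = 210 miles

210 miles


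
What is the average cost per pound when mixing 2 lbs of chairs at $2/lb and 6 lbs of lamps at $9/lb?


Cost of chairs:
2 x $2 = $4
Cost of lamps:
6 x $9 = $54
Total cost: $4 + $54 = $58
Total weight: 8 lbs
Average: $58 / 8 = $7.25/lb

$7.25/lb


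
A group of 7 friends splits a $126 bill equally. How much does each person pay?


Total bill: $126
Number of people: 7
Each pays: $126 / 7 = $18

$18


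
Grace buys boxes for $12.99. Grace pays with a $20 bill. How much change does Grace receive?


Start with the amount paid:
$20
Subtract the price:
$20 - $12.99 = $7.01

$7.01


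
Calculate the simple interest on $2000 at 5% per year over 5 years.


Use the formula I = P x R x T / 100
P x R x T = 2000 x 5 x 5 = 50000
I = 50000 / 100 = $500

$500


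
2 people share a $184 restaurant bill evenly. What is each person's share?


Total bill: $184
Number of people: 2
Each pays: $184 / 2 = $92

$92


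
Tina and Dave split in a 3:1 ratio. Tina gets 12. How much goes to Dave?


Find the multiplier:
12 / 3 = 4
Apply to Dave's share:
1 x 4 = 4

4


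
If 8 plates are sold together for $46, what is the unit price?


Total cost: $46
Number of items: 8
Unit price: $46 / 8 = $5.75

$5.75


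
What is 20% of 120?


Convert percentage to decimal:
20% = 0.2
Multiply:
120 x 0.2 = 24

24


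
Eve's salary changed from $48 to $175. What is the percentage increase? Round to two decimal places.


Find the absolute change:
|175 - 48| = 127
Divide by original and multiply by 100:
127 / 48 x 100 = 264.5833...% ≈ 264.58%

264.58%


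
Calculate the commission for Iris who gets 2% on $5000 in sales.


Convert rate to decimal:
2% = 0.02
Multiply by sales:
$5000 x 0.02 = $100

$100


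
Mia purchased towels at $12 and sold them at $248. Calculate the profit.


Selling price = $248
Cost price = $12
Profit = selling price - cost price:
Profit = $248 - $12 = $236

$236


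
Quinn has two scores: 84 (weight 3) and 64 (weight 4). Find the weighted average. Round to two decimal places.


Weighted sum:
3 x 84 + 4 x 64 = 508
Total weight:
3 + 4 = 7
Weighted average:
508 / 7 = 72.5714... ≈ 72.57

72.57


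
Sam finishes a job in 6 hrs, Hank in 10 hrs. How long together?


Sam's rate: 1/6 of the job per hour
Hank's rate: 1/10 of the job per hour
Combined rate: 1/6 + 1/10 = 4/15 per hour
Time = 1 / (4/15) = 15/4 = 3.75 hours

3.75 hours


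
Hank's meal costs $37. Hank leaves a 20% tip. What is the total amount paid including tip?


Calculate the tip:
20% of $37 = $7.40
Add tip to meal cost:
$37 + $7.40 = $44.40

$44.40


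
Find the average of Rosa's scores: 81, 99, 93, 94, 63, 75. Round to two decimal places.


Add the scores:
81 + 99 + 93 + 94 + 63 + 75 = 505
Divide by the number of tests:
505 / 6 = 84.1666... ≈ 84.17

84.17


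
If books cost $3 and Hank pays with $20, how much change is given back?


Start with the amount paid:
$20
Subtract the price:
$20 - $3 = $17

$17


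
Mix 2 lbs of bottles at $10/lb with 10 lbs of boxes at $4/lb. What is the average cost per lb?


Cost of bottles:
2 x $10 = $20
Cost of boxes:
10 x $4 = $40
Total cost: $20 + $40 = $60
Total weight: 12 lbs
Average: $60 / 12 = $5/lb

$5/lb


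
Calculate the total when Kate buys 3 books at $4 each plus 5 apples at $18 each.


Cost of books:
3 x $4 = $12
Cost of apples:
5 x $18 = $90
Add both:
$12 + $90 = $102

$102


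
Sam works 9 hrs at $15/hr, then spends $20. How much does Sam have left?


Calculate earnings:
9 x $15 = $135
Subtract spending:
$135 - $20 = $115

$115


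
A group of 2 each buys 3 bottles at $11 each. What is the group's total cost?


Cost per person:
3 x $11 = $33
Group total:
2 x $33 = $66

$66


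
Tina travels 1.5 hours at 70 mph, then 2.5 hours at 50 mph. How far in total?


Leg 1 distance:
70 x 1.5 = 105 miles
Leg 2 distance:
50 x 2.5 = 125 miles
Total distance:
105 + 125 = 230 miles

230 miles


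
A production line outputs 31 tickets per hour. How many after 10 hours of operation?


Production rate: 31 tickets per hour
Time: 10 hours
Total: 31 x 10 = 310 tickets

310 tickets


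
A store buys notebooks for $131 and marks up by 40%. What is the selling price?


Calculate the markup amount:
40% of $131 = $52.40
Add to cost:
$131 + $52.40 = $183.40

$183.40


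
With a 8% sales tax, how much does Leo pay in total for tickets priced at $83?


Calculate the tax:
8% of $83 = $6.64
Add tax to price:
$83 + $6.64 = $89.64

$89.64


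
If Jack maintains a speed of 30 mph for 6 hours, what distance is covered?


Use the formula: distance = speed x time
Speed = 30 mph, Time = 6 hours
30 x 6 = 180 miles

180 miles


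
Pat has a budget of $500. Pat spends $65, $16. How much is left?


Add up expenses:
$65 + $16 = $81
Subtract from budget:
$500 - $81 = $419

$419


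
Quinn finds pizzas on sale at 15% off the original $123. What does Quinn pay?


Calculate the discount amount:
15% of $123 = $18.45
Subtract from original:
$123 - $18.45 = $104.55

$104.55


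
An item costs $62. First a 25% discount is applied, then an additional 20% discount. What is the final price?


First discount:
25% of $62 = $15.50
Price after first discount:
$62 - $15.50 = $46.50
Second discount:
20% of $46.50 = $9.30
Final price:
$46.50 - $9.30 = $37.20

$37.20


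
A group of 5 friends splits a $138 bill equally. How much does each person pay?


Total bill: $138
Number of people: 5
Each pays: $138 / 5 = $27.60

$27.60


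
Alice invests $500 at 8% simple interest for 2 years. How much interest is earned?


Use the formula I = P x R x T / 100
P x R x T = 500 x 8 x 2 = 8000
I = 8000 / 100 = $80

$80


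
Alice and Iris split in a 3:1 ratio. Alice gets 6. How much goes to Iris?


Find the multiplier:
6 / 3 = 2
Apply to Iris's share:
1 x 2 = 2

2


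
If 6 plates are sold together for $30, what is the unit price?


Total cost: $30
Number of items: 6
Unit price: $30 / 6 = $5

$5


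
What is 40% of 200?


Convert percentage to decimal:
40% = 0.4
Multiply:
200 x 0.4 = 80

80


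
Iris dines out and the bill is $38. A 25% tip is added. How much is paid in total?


Calculate the tip:
25% of $38 = $9.50
Add tip to meal cost:
$38 + $9.50 = $47.50

$47.50


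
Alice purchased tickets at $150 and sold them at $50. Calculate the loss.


Selling price = $50
Cost price = $150
Loss = cost price - selling price:
Loss = $150 - $50 = $100

$100


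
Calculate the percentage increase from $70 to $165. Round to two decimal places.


Find the absolute change:
|165 - 70| = 95
Divide by original and multiply by 100:
95 / 70 x 100 = 135.7142...% ≈ 135.71%

135.71%


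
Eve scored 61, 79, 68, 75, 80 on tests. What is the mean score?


Add the scores:
61 + 79 + 68 + 75 + 80 = 363
Divide by the number of tests:
363 / 5 = 72.6

72.6


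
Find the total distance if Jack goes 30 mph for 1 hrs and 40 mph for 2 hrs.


Leg 1 distance:
30 x 1 = 30 miles
Leg 2 distance:
40 x 2 = 80 miles
Total distance:
30 + 80 = 110 miles

110 miles


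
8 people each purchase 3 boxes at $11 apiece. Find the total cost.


Cost per person:
3 x $11 = $33
Group total:
8 x $33 = $264

$264


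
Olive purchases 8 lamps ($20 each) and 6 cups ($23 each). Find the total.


Cost of lamps:
8 x $20 = $160
Cost of cups:
6 x $23 = $138
Add both:
$160 + $138 = $298

$298


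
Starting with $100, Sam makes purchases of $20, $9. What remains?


Add up expenses:
$20 + $9 = $29
Subtract from budget:
$100 - $29 = $71

$71


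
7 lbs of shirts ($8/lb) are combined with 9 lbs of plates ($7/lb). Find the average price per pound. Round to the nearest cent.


Cost of shirts:
7 x $8 = $56
Cost of plates:
9 x $7 = $63
Total cost: $56 + $63 = $119
Total weight: 16 lbs
Average: $119 / 16 = $7.4375 ≈ $7.44/lb

$7.44/lb


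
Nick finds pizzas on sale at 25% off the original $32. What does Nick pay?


Calculate the discount amount:
25% of $32 = $8
Subtract from original:
$32 - $8 = $24

$24


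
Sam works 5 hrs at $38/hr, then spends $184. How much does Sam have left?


Calculate earnings:
5 x $38 = $190
Subtract spending:
$190 - $184 = $6

$6


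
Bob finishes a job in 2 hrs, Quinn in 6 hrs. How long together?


Bob's rate: 1/2 of the job per hour
Quinn's rate: 1/6 of the job per hour
Combined rate: 1/2 + 1/6 = 2/3 per hour
Time = 1 / (2/3) = 3/2 = 1.5 hours

1.5 hours


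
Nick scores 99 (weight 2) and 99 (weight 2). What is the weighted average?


Weighted sum:
2 x 99 + 2 x 99 = 396
Total weight:
2 + 2 = 4
Weighted average:
396 / 4 = 99

99


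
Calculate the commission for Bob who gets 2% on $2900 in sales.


Convert rate to decimal:
2% = 0.02
Multiply by sales:
$2900 x 0.02 = $58

$58


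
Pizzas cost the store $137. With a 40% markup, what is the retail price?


Calculate the markup amount:
40% of $137 = $54.80
Add to cost:
$137 + $54.80 = $191.80

$191.80


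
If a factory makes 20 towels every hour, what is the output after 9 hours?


Production rate: 20 towels per hour
Time: 9 hours
Total: 20 x 9 = 180 towels

180 towels


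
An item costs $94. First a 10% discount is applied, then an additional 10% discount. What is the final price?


First discount:
10% of $94 = $9.40
Price after first discount:
$94 - $9.40 = $84.60
Second discount:
10% of $84.60 = $8.46
Final price:
$84.60 - $8.46 = $76.14

$76.14


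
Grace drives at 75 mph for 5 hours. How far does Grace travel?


Use the formula: distance = speed x time
Speed = 75 mph, Time = 5 hours
75 x 5 = 375 miles

375 miles


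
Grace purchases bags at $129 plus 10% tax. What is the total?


Calculate the tax:
10% of $129 = $12.90
Add tax to price:
$129 + $12.90 = $141.90

$141.90


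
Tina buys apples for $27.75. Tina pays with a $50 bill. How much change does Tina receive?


Start with the amount paid:
$50
Subtract the price:
$50 - $27.75 = $22.25

$22.25


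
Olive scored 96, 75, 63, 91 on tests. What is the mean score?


Add the scores:
96 + 75 + 63 + 91 = 325
Divide by the number of tests:
325 / 4 = 81.25

81.25


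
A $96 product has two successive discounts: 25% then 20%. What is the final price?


First discount:
25% of $96 = $24
Price after first discount:
$96 - $24 = $72
Second discount:
20% of $72 = $14.40
Final price:
$72 - $14.40 = $57.60

$57.60


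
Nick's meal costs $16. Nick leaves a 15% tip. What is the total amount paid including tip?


Calculate the tip:
15% of $16 = $2.40
Add tip to meal cost:
$16 + $2.40 = $18.40

$18.40


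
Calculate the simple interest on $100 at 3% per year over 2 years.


Use the formula I = P x R x T / 100
P x R x T = 100 x 3 x 2 = 600
I = 600 / 100 = $6

$6


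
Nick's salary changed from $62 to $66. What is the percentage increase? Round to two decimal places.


Find the absolute change:
|66 - 62| = 4
Divide by original and multiply by 100:
4 / 62 x 100 = 6.4516...% ≈ 6.45%

6.45%


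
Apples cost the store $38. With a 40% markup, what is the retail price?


Calculate the markup amount:
40% of $38 = $15.20
Add to cost:
$38 + $15.20 = $53.20

$53.20


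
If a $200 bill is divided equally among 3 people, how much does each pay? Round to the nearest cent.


Total bill: $200
Number of people: 3
Each pays: $200 / 3 = $66.6666... ≈ $66.67

$66.67


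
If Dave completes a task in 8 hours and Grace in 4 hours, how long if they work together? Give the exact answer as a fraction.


Dave's rate: 1/8 of the job per hour
Grace's rate: 1/4 of the job per hour
Combined rate: 1/8 + 1/4 = 3/8 per hour
Time = 1 / (3/8) = 8/3 hours (≈ 2.67 hours)

8/3 hours


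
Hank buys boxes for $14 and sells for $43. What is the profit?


Selling price = $43
Cost price = $14
Profit = selling price - cost price:
Profit = $43 - $14 = $29

$29


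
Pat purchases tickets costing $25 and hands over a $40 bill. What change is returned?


Start with the amount paid:
$40
Subtract the price:
$40 - $25 = $15

$15


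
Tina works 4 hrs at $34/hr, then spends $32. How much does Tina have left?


Calculate earnings:
4 x $34 = $136
Subtract spending:
$136 - $32 = $104

$104


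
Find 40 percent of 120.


Convert percentage to decimal:
40% = 0.4
Multiply:
120 x 0.4 = 48

48


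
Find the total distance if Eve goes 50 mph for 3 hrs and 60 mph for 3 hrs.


Leg 1 distance:
50 x 3 = 150 miles
Leg 2 distance:
60 x 3 = 180 miles
Total distance:
150 + 180 = 330 miles

330 miles


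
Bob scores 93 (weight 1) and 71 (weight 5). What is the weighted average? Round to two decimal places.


Weighted sum:
1 x 93 + 5 x 71 = 448
Total weight:
1 + 5 = 6
Weighted average:
448 / 6 = 74.6666... ≈ 74.67

74.67


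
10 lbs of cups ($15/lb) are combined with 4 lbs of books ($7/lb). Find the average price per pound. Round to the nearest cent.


Cost of cups:
10 x $15 = $150
Cost of books:
4 x $7 = $28
Total cost: $150 + $28 = $178
Total weight: 14 lbs
Average: $178 / 14 = $12.7142... ≈ $12.71/lb

$12.71/lb
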